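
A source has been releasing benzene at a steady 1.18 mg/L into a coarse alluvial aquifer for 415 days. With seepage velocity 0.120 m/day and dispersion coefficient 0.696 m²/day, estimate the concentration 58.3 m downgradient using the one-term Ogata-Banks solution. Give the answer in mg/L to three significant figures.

0.427 mg/L

For a continuous step input, C/C₀ ≈ ½·erfc((x−vt)/(2√(Dt))).
vt = 0.120 × 415 = 49.8 m and 2√(Dt) = 2√(0.696 × 415) = 33.99 m.
Argument (x−vt)/(2√(Dt)) = (58.3 − 49.8)/33.99 = 0.2501; ½·erfc(0.2501) = 0.3618.
C = 1.18 × 0.3618 = 0.427 mg/L.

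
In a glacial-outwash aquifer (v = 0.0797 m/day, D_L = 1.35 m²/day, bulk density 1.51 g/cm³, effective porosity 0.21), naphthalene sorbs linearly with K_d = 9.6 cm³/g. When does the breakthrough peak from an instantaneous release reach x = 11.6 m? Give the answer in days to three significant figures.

Retardation factor R = 1 + ρ_b·K_d/n = 1 + 1.51 × 9.6/0.21 = 70.03.
Sorption retards both mechanisms: v_R = v/R = 0.001138 m/day, D_R = D/R = 0.01928 m²/day.
Peak time from v_R²t² + 2D_R t − x² = 0: t = (√(D_R² + v_R²x²) − D_R)/v_R².
√(D_R² + v_R²x²) = √(0.01928² + 0.001138² × 11.6²) = 0.02337; v_R² = 1.295e-06.
t = (0.02337 − 0.01928)/1.295e-06 = 3160 days.

3160 days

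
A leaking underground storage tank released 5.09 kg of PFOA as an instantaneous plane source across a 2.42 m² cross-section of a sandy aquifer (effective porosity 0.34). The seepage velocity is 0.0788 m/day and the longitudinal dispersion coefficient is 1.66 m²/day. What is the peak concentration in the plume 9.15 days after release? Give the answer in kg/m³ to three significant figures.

The peak of an instantaneous 1D plume sits at x = vt; there the Gaussian factor is 1 and C_max = M/(n_e·A·√(4πDt)), where n_e·A is the pore area the mass is dissolved in.
√(4πDt) = √(4π × 1.66 × 9.15) = 13.82 m, so C_max = 5.09/(0.34 × 2.42 × 13.82) = 0.448 kg/m³.

0.448 kg/m³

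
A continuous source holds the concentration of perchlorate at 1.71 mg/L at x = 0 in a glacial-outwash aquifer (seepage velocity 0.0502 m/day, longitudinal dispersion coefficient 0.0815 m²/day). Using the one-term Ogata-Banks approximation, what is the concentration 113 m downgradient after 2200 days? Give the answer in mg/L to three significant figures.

For a continuous step input, C/C₀ ≈ ½·erfc((x−vt)/(2√(Dt))).
vt = 0.0502 × 2200 = 110.44 m and 2√(Dt) = 2√(0.0815 × 2200) = 26.78 m.
Argument (x−vt)/(2√(Dt)) = (113 − 110.44)/26.78 = 0.09559; ½·erfc(0.09559) = 0.4462.
C = 1.71 × 0.4462 = 0.763 mg/L.

0.763 mg/L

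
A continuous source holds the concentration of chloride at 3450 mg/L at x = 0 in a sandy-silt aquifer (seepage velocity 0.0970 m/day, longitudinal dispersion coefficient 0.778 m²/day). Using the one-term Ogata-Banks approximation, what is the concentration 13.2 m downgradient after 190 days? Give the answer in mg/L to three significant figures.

For a continuous step input, C/C₀ ≈ ½·erfc((x−vt)/(2√(Dt))).
vt = 0.0970 × 190 = 18.43 m and 2√(Dt) = 2√(0.778 × 190) = 24.32 m.
Argument (x−vt)/(2√(Dt)) = (13.2 − 18.43)/24.32 = -0.2150; ½·erfc(-0.2150) = 0.6195.
C = 3450 × 0.6195 = 2140 mg/L.

2140 mg/L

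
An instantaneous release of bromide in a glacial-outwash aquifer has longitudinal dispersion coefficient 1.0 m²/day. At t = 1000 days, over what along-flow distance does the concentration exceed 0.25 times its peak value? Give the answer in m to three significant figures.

149 m

The plume is Gaussian with σ = √(2Dt) = √(2 × 1.0 × 1000) = 44.72 m.
C/C_peak = exp(−Δx²/(2σ²)) = 0.25 ⇒ Δx = σ·√(−2 ln 0.25) = 44.72 × 1.665 = 74.46 m.
Width = 2Δx = 149 m.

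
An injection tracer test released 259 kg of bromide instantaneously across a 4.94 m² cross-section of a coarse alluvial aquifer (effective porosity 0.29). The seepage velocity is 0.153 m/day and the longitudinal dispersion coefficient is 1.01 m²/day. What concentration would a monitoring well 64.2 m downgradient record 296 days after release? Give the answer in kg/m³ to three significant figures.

2.19 kg/m³

For an instantaneous plane source, C(x,t) = M/(n_e·A·√(4πDt)) · exp(−(x−vt)²/(4Dt)), with n_e·A the pore (flow) area.
Plume center vt = 0.153 × 296 = 45.288 m, so the well at 64.2 m is 18.912 m downgradient of the peak.
√(4πDt) = 61.29 m, giving peak height M/(n_e·A·√(4πDt)) = 259/(0.29 × 4.94 × 61.29) = 2.950 kg/m³.
(x−vt)²/(4Dt) = (18.912)²/(4 × 1.01 × 296) = 0.2991; exp(−0.2991) = 0.7415.
C = 2.950 × 0.7415 = 2.19 kg/m³.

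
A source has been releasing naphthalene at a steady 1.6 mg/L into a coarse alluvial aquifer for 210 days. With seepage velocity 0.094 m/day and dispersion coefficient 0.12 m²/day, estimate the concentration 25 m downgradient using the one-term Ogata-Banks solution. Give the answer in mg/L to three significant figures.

For a continuous step input, C/C₀ ≈ ½·erfc((x−vt)/(2√(Dt))).
vt = 0.094 × 210 = 19.74 m and 2√(Dt) = 2√(0.12 × 210) = 10.04 m.
Argument (x−vt)/(2√(Dt)) = (25 − 19.74)/10.04 = 0.5239; ½·erfc(0.5239) = 0.2294.
C = 1.6 × 0.2294 = 0.367 mg/L.

0.367 mg/L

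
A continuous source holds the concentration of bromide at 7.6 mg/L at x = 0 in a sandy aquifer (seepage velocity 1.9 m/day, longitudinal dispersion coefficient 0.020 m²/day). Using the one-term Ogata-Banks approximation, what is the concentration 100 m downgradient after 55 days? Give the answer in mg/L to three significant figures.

7.59 mg/L

For a continuous step input, C/C₀ ≈ ½·erfc((x−vt)/(2√(Dt))).
vt = 1.9 × 55 = 104.5 m and 2√(Dt) = 2√(0.020 × 55) = 2.098 m.
Argument (x−vt)/(2√(Dt)) = (100 − 104.5)/2.098 = -2.145; ½·erfc(-2.145) = 0.9988.
C = 7.6 × 0.9988 = 7.59 mg/L.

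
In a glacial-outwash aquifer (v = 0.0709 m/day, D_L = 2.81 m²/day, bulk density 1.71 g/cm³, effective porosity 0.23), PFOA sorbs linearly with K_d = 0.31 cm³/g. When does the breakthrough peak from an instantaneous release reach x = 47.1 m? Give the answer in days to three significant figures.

Retardation factor R = 1 + ρ_b·K_d/n = 1 + 1.71 × 0.31/0.23 = 3.305.
Sorption retards both mechanisms: v_R = v/R = 0.02145 m/day, D_R = D/R = 0.8502 m²/day.
Peak time from v_R²t² + 2D_R t − x² = 0: t = (√(D_R² + v_R²x²) − D_R)/v_R².
√(D_R² + v_R²x²) = √(0.8502² + 0.02145² × 47.1²) = 1.320; v_R² = 0.0004601.
t = (1.320 − 0.8502)/0.0004601 = 1020 days.

1020 days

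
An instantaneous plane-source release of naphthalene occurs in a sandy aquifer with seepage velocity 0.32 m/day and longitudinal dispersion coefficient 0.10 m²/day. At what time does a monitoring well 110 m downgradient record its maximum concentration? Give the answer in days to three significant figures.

343 days

For the 1D instantaneous-source solution, setting ∂C/∂t = 0 at fixed x gives v²t² + 2Dt − x² = 0, so t = (√(D² + v²x²) − D)/v².
√(D² + v²x²) = √(0.10² + 0.32² × 110²) = 35.20; v² = 0.1024.
t = (35.20 − 0.10)/0.1024 = 343 days (vs. the pure-advection estimate x/v = 344 d).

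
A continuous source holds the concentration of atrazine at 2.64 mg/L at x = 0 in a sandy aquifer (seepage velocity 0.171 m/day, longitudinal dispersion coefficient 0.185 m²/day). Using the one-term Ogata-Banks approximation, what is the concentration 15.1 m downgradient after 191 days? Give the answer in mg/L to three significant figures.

For a continuous step input, C/C₀ ≈ ½·erfc((x−vt)/(2√(Dt))).
vt = 0.171 × 191 = 32.661 m and 2√(Dt) = 2√(0.185 × 191) = 11.89 m.
Argument (x−vt)/(2√(Dt)) = (15.1 − 32.661)/11.89 = -1.477; ½·erfc(-1.477) = 0.9816.
C = 2.64 × 0.9816 = 2.59 mg/L.

2.59 mg/L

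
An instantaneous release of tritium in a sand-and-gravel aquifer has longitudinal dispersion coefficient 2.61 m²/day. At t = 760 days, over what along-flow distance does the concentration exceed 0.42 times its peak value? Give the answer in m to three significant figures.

166 m

The plume is Gaussian with σ = √(2Dt) = √(2 × 2.61 × 760) = 62.99 m.
C/C_peak = exp(−Δx²/(2σ²)) = 0.42 ⇒ Δx = σ·√(−2 ln 0.42) = 62.99 × 1.317 = 82.96 m.
Width = 2Δx = 166 m.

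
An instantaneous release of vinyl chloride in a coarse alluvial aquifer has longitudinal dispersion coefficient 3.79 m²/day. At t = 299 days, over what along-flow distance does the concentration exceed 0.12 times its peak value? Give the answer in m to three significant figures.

196 m

The plume is Gaussian with σ = √(2Dt) = √(2 × 3.79 × 299) = 47.61 m.
C/C_peak = exp(−Δx²/(2σ²)) = 0.12 ⇒ Δx = σ·√(−2 ln 0.12) = 47.61 × 2.059 = 98.03 m.
Width = 2Δx = 196 m.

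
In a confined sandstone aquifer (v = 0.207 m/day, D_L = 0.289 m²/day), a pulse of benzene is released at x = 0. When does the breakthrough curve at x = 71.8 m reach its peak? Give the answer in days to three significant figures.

340 days

For the 1D instantaneous-source solution, setting ∂C/∂t = 0 at fixed x gives v²t² + 2Dt − x² = 0, so t = (√(D² + v²x²) − D)/v².
√(D² + v²x²) = √(0.289² + 0.207² × 71.8²) = 14.87; v² = 0.042849.
t = (14.87 − 0.289)/0.042849 = 340 days (vs. the pure-advection estimate x/v = 347 d).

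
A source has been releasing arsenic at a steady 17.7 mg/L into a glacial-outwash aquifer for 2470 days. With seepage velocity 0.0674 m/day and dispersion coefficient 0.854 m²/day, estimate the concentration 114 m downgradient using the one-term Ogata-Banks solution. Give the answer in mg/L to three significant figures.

For a continuous step input, C/C₀ ≈ ½·erfc((x−vt)/(2√(Dt))).
vt = 0.0674 × 2470 = 166.478 m and 2√(Dt) = 2√(0.854 × 2470) = 91.86 m.
Argument (x−vt)/(2√(Dt)) = (114 − 166.478)/91.86 = -0.5713; ½·erfc(-0.5713) = 0.7904.
C = 17.7 × 0.7904 = 14.0 mg/L.

14.0 mg/L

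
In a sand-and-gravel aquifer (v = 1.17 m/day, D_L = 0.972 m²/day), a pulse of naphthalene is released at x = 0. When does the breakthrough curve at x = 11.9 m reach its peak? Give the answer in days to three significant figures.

For the 1D instantaneous-source solution, setting ∂C/∂t = 0 at fixed x gives v²t² + 2Dt − x² = 0, so t = (√(D² + v²x²) − D)/v².
√(D² + v²x²) = √(0.972² + 1.17² × 11.9²) = 13.96; v² = 1.3689.
t = (13.96 − 0.972)/1.3689 = 9.49 days (vs. the pure-advection estimate x/v = 10.2 d).

9.49 days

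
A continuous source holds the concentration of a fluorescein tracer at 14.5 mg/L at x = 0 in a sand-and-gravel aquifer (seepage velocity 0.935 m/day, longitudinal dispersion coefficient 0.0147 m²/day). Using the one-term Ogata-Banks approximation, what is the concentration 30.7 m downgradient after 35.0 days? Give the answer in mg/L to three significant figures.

14.2 mg/L

For a continuous step input, C/C₀ ≈ ½·erfc((x−vt)/(2√(Dt))).
vt = 0.935 × 35.0 = 32.725 m and 2√(Dt) = 2√(0.0147 × 35.0) = 1.435 m.
Argument (x−vt)/(2√(Dt)) = (30.7 − 32.725)/1.435 = -1.411; ½·erfc(-1.411) = 0.9770.
C = 14.5 × 0.9770 = 14.2 mg/L.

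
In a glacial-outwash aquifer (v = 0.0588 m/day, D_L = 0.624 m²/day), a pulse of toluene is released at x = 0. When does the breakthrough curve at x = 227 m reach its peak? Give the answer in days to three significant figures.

3680 days

For the 1D instantaneous-source solution, setting ∂C/∂t = 0 at fixed x gives v²t² + 2Dt − x² = 0, so t = (√(D² + v²x²) − D)/v².
√(D² + v²x²) = √(0.624² + 0.0588² × 227²) = 13.36; v² = 0.00345744.
t = (13.36 − 0.624)/0.00345744 = 3680 days (vs. the pure-advection estimate x/v = 3860 d).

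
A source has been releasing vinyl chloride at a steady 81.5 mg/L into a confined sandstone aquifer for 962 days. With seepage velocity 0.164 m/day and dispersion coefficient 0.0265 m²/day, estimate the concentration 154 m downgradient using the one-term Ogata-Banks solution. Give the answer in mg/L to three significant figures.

57.1 mg/L

For a continuous step input, C/C₀ ≈ ½·erfc((x−vt)/(2√(Dt))).
vt = 0.164 × 962 = 157.768 m and 2√(Dt) = 2√(0.0265 × 962) = 10.10 m.
Argument (x−vt)/(2√(Dt)) = (154 − 157.768)/10.10 = -0.3731; ½·erfc(-0.3731) = 0.7011.
C = 81.5 × 0.7011 = 57.1 mg/L.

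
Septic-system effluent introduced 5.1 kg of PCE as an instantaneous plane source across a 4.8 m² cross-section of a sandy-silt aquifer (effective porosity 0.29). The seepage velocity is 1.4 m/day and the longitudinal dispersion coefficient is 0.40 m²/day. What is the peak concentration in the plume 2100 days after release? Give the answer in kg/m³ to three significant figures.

The peak of an instantaneous 1D plume sits at x = vt; there the Gaussian factor is 1 and C_max = M/(n_e·A·√(4πDt)), where n_e·A is the pore area the mass is dissolved in.
√(4πDt) = √(4π × 0.40 × 2100) = 102.7 m, so C_max = 5.1/(0.29 × 4.8 × 102.7) = 0.0357 kg/m³.

0.0357 kg/m³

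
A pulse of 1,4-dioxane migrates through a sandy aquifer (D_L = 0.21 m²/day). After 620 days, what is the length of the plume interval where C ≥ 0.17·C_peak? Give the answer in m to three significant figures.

60.8 m

The plume is Gaussian with σ = √(2Dt) = √(2 × 0.21 × 620) = 16.14 m.
C/C_peak = exp(−Δx²/(2σ²)) = 0.17 ⇒ Δx = σ·√(−2 ln 0.17) = 16.14 × 1.883 = 30.39 m.
Width = 2Δx = 60.8 m.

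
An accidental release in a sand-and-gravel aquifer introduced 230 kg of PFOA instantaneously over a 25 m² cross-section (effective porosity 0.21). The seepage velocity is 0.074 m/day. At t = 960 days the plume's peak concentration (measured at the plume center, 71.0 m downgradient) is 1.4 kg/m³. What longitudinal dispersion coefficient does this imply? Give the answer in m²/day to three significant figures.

At the plume center C_max = M/(n_e·A·√(4πDt)), so D = M²/(4πt·(n_e·A·C_max)²).
n_e·A·C_max = 0.21 × 25 × 1.4 = 7.350 kg/m.
D = 230²/(4π × 960 × 7.350²) = 0.0812 m²/day.

0.0812 m²/day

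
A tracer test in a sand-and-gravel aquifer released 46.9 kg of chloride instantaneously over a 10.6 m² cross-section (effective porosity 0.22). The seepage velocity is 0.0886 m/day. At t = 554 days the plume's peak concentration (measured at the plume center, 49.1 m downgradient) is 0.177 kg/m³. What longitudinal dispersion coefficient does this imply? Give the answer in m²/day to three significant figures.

At the plume center C_max = M/(n_e·A·√(4πDt)), so D = M²/(4πt·(n_e·A·C_max)²).
n_e·A·C_max = 0.22 × 10.6 × 0.177 = 0.4128 kg/m.
D = 46.9²/(4π × 554 × 0.4128²) = 1.85 m²/day.

1.85 m²/day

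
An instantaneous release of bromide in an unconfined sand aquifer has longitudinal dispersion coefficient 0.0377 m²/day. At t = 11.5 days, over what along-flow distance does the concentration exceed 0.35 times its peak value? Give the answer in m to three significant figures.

2.70 m

The plume is Gaussian with σ = √(2Dt) = √(2 × 0.0377 × 11.5) = 0.9312 m.
C/C_peak = exp(−Δx²/(2σ²)) = 0.35 ⇒ Δx = σ·√(−2 ln 0.35) = 0.9312 × 1.449 = 1.349 m.
Width = 2Δx = 2.70 m.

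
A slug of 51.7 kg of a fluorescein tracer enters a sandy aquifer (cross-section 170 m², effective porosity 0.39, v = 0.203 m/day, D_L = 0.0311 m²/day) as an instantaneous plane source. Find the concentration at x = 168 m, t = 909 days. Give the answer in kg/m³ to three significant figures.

0.00370 kg/m³

For an instantaneous plane source, C(x,t) = M/(n_e·A·√(4πDt)) · exp(−(x−vt)²/(4Dt)), with n_e·A the pore (flow) area.
Plume center vt = 0.203 × 909 = 184.527 m, so the well at 168 m is 16.527 m upgradient of the peak.
√(4πDt) = 18.85 m, giving peak height M/(n_e·A·√(4πDt)) = 51.7/(0.39 × 170 × 18.85) = 0.04137 kg/m³.
(x−vt)²/(4Dt) = (-16.527)²/(4 × 0.0311 × 909) = 2.415; exp(−2.415) = 0.08937.
C = 0.04137 × 0.08937 = 0.00370 kg/m³.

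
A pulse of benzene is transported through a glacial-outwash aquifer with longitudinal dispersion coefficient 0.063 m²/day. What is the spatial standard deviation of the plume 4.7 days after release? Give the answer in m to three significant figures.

0.770 m

Dispersive spreading gives a Gaussian with σ² = 2Dt; advection only shifts the center.
σ = √(2 × 0.063 × 4.7) = 0.770 m.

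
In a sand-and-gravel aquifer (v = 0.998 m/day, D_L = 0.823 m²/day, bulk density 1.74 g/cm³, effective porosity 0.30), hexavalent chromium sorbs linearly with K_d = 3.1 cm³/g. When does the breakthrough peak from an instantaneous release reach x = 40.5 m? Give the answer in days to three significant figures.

755 days

Retardation factor R = 1 + ρ_b·K_d/n = 1 + 1.74 × 3.1/0.30 = 18.98.
Sorption retards both mechanisms: v_R = v/R = 0.05258 m/day, D_R = D/R = 0.04336 m²/day.
Peak time from v_R²t² + 2D_R t − x² = 0: t = (√(D_R² + v_R²x²) − D_R)/v_R².
√(D_R² + v_R²x²) = √(0.04336² + 0.05258² × 40.5²) = 2.130; v_R² = 0.002765.
t = (2.130 − 0.04336)/0.002765 = 755 days.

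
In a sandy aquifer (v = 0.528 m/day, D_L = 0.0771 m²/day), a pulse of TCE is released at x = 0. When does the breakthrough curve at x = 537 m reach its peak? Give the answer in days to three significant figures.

For the 1D instantaneous-source solution, setting ∂C/∂t = 0 at fixed x gives v²t² + 2Dt − x² = 0, so t = (√(D² + v²x²) − D)/v².
√(D² + v²x²) = √(0.0771² + 0.528² × 537²) = 283.5; v² = 0.278784.
t = (283.5 − 0.0771)/0.278784 = 1020 days (vs. the pure-advection estimate x/v = 1020 d).

1020 days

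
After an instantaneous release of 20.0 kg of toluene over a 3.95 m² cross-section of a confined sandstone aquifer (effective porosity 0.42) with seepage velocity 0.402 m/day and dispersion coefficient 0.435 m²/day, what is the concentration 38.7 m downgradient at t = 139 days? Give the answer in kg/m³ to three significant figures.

For an instantaneous plane source, C(x,t) = M/(n_e·A·√(4πDt)) · exp(−(x−vt)²/(4Dt)), with n_e·A the pore (flow) area.
Plume center vt = 0.402 × 139 = 55.878 m, so the well at 38.7 m is 17.178 m upgradient of the peak.
√(4πDt) = 27.56 m, giving peak height M/(n_e·A·√(4πDt)) = 20.0/(0.42 × 3.95 × 27.56) = 0.4374 kg/m³.
(x−vt)²/(4Dt) = (-17.178)²/(4 × 0.435 × 139) = 1.220; exp(−1.220) = 0.2952.
C = 0.4374 × 0.2952 = 0.129 kg/m³.

0.129 kg/m³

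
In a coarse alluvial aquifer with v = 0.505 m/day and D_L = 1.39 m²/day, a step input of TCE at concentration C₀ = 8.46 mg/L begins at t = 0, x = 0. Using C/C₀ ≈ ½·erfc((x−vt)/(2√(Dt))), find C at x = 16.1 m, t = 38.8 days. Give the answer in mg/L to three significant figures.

For a continuous step input, C/C₀ ≈ ½·erfc((x−vt)/(2√(Dt))).
vt = 0.505 × 38.8 = 19.594 m and 2√(Dt) = 2√(1.39 × 38.8) = 14.69 m.
Argument (x−vt)/(2√(Dt)) = (16.1 − 19.594)/14.69 = -0.2378; ½·erfc(-0.2378) = 0.6317.
C = 8.46 × 0.6317 = 5.34 mg/L.

5.34 mg/L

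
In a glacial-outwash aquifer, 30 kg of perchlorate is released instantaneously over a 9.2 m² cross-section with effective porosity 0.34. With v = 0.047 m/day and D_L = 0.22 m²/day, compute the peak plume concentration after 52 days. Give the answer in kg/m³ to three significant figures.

The peak of an instantaneous 1D plume sits at x = vt; there the Gaussian factor is 1 and C_max = M/(n_e·A·√(4πDt)), where n_e·A is the pore area the mass is dissolved in.
√(4πDt) = √(4π × 0.22 × 52) = 11.99 m, so C_max = 30/(0.34 × 9.2 × 11.99) = 0.800 kg/m³.

0.800 kg/m³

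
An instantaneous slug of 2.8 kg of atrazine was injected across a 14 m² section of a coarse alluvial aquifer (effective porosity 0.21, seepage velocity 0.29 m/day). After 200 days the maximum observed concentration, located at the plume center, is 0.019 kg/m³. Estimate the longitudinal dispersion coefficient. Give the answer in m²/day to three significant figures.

1.00 m²/day

At the plume center C_max = M/(n_e·A·√(4πDt)), so D = M²/(4πt·(n_e·A·C_max)²).
n_e·A·C_max = 0.21 × 14 × 0.019 = 0.05586 kg/m.
D = 2.8²/(4π × 200 × 0.05586²) = 1.00 m²/day.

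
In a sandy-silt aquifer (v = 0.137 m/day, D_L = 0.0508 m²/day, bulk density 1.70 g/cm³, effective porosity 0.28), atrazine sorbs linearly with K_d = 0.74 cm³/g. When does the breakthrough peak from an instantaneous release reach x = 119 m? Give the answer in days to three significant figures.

4760 days

Retardation factor R = 1 + ρ_b·K_d/n = 1 + 1.70 × 0.74/0.28 = 5.493.
Sorption retards both mechanisms: v_R = v/R = 0.02494 m/day, D_R = D/R = 0.009248 m²/day.
Peak time from v_R²t² + 2D_R t − x² = 0: t = (√(D_R² + v_R²x²) − D_R)/v_R².
√(D_R² + v_R²x²) = √(0.009248² + 0.02494² × 119²) = 2.968; v_R² = 0.0006220.
t = (2.968 − 0.009248)/0.0006220 = 4760 days.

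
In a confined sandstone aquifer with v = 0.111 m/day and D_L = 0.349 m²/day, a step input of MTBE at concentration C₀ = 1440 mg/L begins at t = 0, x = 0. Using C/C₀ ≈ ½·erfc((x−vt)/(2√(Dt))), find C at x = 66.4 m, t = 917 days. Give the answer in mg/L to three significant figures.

1320 mg/L

For a continuous step input, C/C₀ ≈ ½·erfc((x−vt)/(2√(Dt))).
vt = 0.111 × 917 = 101.787 m and 2√(Dt) = 2√(0.349 × 917) = 35.78 m.
Argument (x−vt)/(2√(Dt)) = (66.4 − 101.787)/35.78 = -0.9890; ½·erfc(-0.9890) = 0.9190.
C = 1440 × 0.9190 = 1320 mg/L.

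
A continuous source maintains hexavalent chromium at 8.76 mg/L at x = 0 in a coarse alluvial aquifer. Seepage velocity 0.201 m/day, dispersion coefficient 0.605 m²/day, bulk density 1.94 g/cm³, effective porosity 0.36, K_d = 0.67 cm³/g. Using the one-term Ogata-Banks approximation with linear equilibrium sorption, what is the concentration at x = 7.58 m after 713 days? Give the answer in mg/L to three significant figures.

8.38 mg/L

Retardation factor R = 1 + ρ_b·K_d/n = 1 + 1.94 × 0.67/0.36 = 4.611.
Sorption retards both mechanisms: v_R = v/R = 0.04359 m/day, D_R = D/R = 0.1312 m²/day.
v_R·t = 0.04359 × 713 = 31.07967 m; 2√(D_R t) = 19.34 m; argument = (7.58 − 31.07967)/19.34 = -1.215.
C = C₀ × ½·erfc(-1.215) = 8.76 × 0.9571 = 8.38 mg/L.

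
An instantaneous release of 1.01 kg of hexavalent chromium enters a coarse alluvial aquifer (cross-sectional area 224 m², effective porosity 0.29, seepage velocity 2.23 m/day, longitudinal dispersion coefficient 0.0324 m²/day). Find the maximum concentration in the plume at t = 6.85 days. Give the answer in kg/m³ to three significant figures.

The peak of an instantaneous 1D plume sits at x = vt; there the Gaussian factor is 1 and C_max = M/(n_e·A·√(4πDt)), where n_e·A is the pore area the mass is dissolved in.
√(4πDt) = √(4π × 0.0324 × 6.85) = 1.670 m, so C_max = 1.01/(0.29 × 224 × 1.670) = 0.00931 kg/m³.

0.00931 kg/m³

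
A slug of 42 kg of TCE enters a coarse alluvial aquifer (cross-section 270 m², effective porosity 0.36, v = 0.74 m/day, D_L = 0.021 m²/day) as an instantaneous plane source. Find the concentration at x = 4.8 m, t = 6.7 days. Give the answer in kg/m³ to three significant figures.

0.311 kg/m³

For an instantaneous plane source, C(x,t) = M/(n_e·A·√(4πDt)) · exp(−(x−vt)²/(4Dt)), with n_e·A the pore (flow) area.
Plume center vt = 0.74 × 6.7 = 4.958 m, so the well at 4.8 m is 0.158 m upgradient of the peak.
√(4πDt) = 1.330 m, giving peak height M/(n_e·A·√(4πDt)) = 42/(0.36 × 270 × 1.330) = 0.3249 kg/m³.
(x−vt)²/(4Dt) = (-0.158)²/(4 × 0.021 × 6.7) = 0.04436; exp(−0.04436) = 0.9566.
C = 0.3249 × 0.9566 = 0.311 kg/m³.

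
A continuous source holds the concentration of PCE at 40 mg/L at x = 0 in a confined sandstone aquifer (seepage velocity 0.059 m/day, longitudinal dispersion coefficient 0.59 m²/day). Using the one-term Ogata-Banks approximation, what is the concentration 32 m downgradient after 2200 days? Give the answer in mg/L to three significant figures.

For a continuous step input, C/C₀ ≈ ½·erfc((x−vt)/(2√(Dt))).
vt = 0.059 × 2200 = 129.8 m and 2√(Dt) = 2√(0.59 × 2200) = 72.06 m.
Argument (x−vt)/(2√(Dt)) = (32 − 129.8)/72.06 = -1.357; ½·erfc(-1.357) = 0.9725.
C = 40 × 0.9725 = 38.9 mg/L.

38.9 mg/L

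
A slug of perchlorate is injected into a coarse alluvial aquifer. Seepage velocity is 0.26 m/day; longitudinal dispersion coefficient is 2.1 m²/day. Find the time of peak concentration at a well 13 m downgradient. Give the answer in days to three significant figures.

27.8 days

For the 1D instantaneous-source solution, setting ∂C/∂t = 0 at fixed x gives v²t² + 2Dt − x² = 0, so t = (√(D² + v²x²) − D)/v².
√(D² + v²x²) = √(2.1² + 0.26² × 13²) = 3.979; v² = 0.0676.
t = (3.979 − 2.1)/0.0676 = 27.8 days (vs. the pure-advection estimate x/v = 50.0 d).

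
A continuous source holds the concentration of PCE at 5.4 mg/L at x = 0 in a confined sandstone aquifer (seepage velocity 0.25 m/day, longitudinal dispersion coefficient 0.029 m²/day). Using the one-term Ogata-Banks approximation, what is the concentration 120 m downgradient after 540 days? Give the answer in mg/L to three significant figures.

For a continuous step input, C/C₀ ≈ ½·erfc((x−vt)/(2√(Dt))).
vt = 0.25 × 540 = 135 m and 2√(Dt) = 2√(0.029 × 540) = 7.915 m.
Argument (x−vt)/(2√(Dt)) = (120 − 135)/7.915 = -1.895; ½·erfc(-1.895) = 0.9963.
C = 5.4 × 0.9963 = 5.38 mg/L.

5.38 mg/L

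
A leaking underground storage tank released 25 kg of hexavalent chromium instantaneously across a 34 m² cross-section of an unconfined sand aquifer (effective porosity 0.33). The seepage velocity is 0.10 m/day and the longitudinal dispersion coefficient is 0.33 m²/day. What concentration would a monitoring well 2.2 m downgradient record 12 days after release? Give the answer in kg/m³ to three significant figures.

0.297 kg/m³

For an instantaneous plane source, C(x,t) = M/(n_e·A·√(4πDt)) · exp(−(x−vt)²/(4Dt)), with n_e·A the pore (flow) area.
Plume center vt = 0.10 × 12 = 1.2 m, so the well at 2.2 m is 1 m downgradient of the peak.
√(4πDt) = 7.054 m, giving peak height M/(n_e·A·√(4πDt)) = 25/(0.33 × 34 × 7.054) = 0.3159 kg/m³.
(x−vt)²/(4Dt) = (1)²/(4 × 0.33 × 12) = 0.06313; exp(−0.06313) = 0.9388.
C = 0.3159 × 0.9388 = 0.297 kg/m³.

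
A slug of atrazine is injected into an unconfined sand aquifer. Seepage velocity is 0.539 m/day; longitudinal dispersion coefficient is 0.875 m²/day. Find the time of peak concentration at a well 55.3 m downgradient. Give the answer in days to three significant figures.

For the 1D instantaneous-source solution, setting ∂C/∂t = 0 at fixed x gives v²t² + 2Dt − x² = 0, so t = (√(D² + v²x²) − D)/v².
√(D² + v²x²) = √(0.875² + 0.539² × 55.3²) = 29.82; v² = 0.290521.
t = (29.82 − 0.875)/0.290521 = 99.6 days (vs. the pure-advection estimate x/v = 103 d).

99.6 days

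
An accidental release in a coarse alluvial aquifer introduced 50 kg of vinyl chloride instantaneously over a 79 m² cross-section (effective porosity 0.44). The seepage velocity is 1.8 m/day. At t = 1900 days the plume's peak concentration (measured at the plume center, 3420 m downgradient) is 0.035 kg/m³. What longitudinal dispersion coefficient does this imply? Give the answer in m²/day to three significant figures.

At the plume center C_max = M/(n_e·A·√(4πDt)), so D = M²/(4πt·(n_e·A·C_max)²).
n_e·A·C_max = 0.44 × 79 × 0.035 = 1.217 kg/m.
D = 50²/(4π × 1900 × 1.217²) = 0.0707 m²/day.

0.0707 m²/day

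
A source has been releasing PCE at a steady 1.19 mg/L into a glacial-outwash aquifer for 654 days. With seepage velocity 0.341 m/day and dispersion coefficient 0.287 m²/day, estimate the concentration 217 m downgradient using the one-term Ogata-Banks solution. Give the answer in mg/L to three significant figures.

For a continuous step input, C/C₀ ≈ ½·erfc((x−vt)/(2√(Dt))).
vt = 0.341 × 654 = 223.014 m and 2√(Dt) = 2√(0.287 × 654) = 27.40 m.
Argument (x−vt)/(2√(Dt)) = (217 − 223.014)/27.40 = -0.2195; ½·erfc(-0.2195) = 0.6219.
C = 1.19 × 0.6219 = 0.740 mg/L.

0.740 mg/L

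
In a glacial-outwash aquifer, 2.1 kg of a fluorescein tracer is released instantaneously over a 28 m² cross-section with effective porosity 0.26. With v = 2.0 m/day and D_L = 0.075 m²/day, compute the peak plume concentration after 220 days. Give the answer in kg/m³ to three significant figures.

The peak of an instantaneous 1D plume sits at x = vt; there the Gaussian factor is 1 and C_max = M/(n_e·A·√(4πDt)), where n_e·A is the pore area the mass is dissolved in.
√(4πDt) = √(4π × 0.075 × 220) = 14.40 m, so C_max = 2.1/(0.26 × 28 × 14.40) = 0.0200 kg/m³.

0.0200 kg/m³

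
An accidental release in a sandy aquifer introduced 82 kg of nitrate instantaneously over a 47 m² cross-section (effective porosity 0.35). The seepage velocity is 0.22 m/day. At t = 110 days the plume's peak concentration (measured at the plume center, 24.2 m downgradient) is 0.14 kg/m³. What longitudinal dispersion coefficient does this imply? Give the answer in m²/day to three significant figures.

0.917 m²/day

At the plume center C_max = M/(n_e·A·√(4πDt)), so D = M²/(4πt·(n_e·A·C_max)²).
n_e·A·C_max = 0.35 × 47 × 0.14 = 2.303 kg/m.
D = 82²/(4π × 110 × 2.303²) = 0.917 m²/day.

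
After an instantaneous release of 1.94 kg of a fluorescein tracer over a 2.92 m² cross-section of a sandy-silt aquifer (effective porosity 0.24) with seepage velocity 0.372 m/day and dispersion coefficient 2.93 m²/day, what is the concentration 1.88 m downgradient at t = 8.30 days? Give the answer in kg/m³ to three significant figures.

For an instantaneous plane source, C(x,t) = M/(n_e·A·√(4πDt)) · exp(−(x−vt)²/(4Dt)), with n_e·A the pore (flow) area.
Plume center vt = 0.372 × 8.30 = 3.0876 m, so the well at 1.88 m is 1.2076 m upgradient of the peak.
√(4πDt) = 17.48 m, giving peak height M/(n_e·A·√(4πDt)) = 1.94/(0.24 × 2.92 × 17.48) = 0.1584 kg/m³.
(x−vt)²/(4Dt) = (-1.2076)²/(4 × 2.93 × 8.30) = 0.01499; exp(−0.01499) = 0.9851.
C = 0.1584 × 0.9851 = 0.156 kg/m³.

0.156 kg/m³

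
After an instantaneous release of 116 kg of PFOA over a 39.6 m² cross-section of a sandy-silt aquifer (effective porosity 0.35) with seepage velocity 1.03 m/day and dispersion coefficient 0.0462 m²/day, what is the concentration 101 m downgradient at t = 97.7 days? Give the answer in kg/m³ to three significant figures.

For an instantaneous plane source, C(x,t) = M/(n_e·A·√(4πDt)) · exp(−(x−vt)²/(4Dt)), with n_e·A the pore (flow) area.
Plume center vt = 1.03 × 97.7 = 100.631 m, so the well at 101 m is 0.369 m downgradient of the peak.
√(4πDt) = 7.531 m, giving peak height M/(n_e·A·√(4πDt)) = 116/(0.35 × 39.6 × 7.531) = 1.111 kg/m³.
(x−vt)²/(4Dt) = (0.369)²/(4 × 0.0462 × 97.7) = 0.007541; exp(−0.007541) = 0.9925.
C = 1.111 × 0.9925 = 1.10 kg/m³.

1.10 kg/m³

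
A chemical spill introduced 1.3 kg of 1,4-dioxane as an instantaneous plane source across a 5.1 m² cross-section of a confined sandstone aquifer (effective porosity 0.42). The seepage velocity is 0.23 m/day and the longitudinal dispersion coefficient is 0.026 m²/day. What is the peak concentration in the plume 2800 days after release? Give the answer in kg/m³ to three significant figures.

0.0201 kg/m³

The peak of an instantaneous 1D plume sits at x = vt; there the Gaussian factor is 1 and C_max = M/(n_e·A·√(4πDt)), where n_e·A is the pore area the mass is dissolved in.
√(4πDt) = √(4π × 0.026 × 2800) = 30.25 m, so C_max = 1.3/(0.42 × 5.1 × 30.25) = 0.0201 kg/m³.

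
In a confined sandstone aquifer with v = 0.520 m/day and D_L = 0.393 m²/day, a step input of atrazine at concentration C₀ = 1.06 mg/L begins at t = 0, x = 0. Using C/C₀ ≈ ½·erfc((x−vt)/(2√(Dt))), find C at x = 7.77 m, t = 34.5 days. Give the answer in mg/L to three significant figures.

1.03 mg/L

For a continuous step input, C/C₀ ≈ ½·erfc((x−vt)/(2√(Dt))).
vt = 0.520 × 34.5 = 17.94 m and 2√(Dt) = 2√(0.393 × 34.5) = 7.364 m.
Argument (x−vt)/(2√(Dt)) = (7.77 − 17.94)/7.364 = -1.381; ½·erfc(-1.381) = 0.9746.
C = 1.06 × 0.9746 = 1.03 mg/L.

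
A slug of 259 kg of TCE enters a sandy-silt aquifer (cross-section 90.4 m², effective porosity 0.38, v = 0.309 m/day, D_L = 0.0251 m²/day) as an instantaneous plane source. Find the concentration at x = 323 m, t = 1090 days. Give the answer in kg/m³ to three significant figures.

0.0712 kg/m³

For an instantaneous plane source, C(x,t) = M/(n_e·A·√(4πDt)) · exp(−(x−vt)²/(4Dt)), with n_e·A the pore (flow) area.
Plume center vt = 0.309 × 1090 = 336.81 m, so the well at 323 m is 13.81 m upgradient of the peak.
√(4πDt) = 18.54 m, giving peak height M/(n_e·A·√(4πDt)) = 259/(0.38 × 90.4 × 18.54) = 0.4067 kg/m³.
(x−vt)²/(4Dt) = (-13.81)²/(4 × 0.0251 × 1090) = 1.743; exp(−1.743) = 0.1750.
C = 0.4067 × 0.1750 = 0.0712 kg/m³.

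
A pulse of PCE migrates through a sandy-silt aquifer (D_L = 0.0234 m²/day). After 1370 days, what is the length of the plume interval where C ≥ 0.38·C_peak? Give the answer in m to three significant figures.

The plume is Gaussian with σ = √(2Dt) = √(2 × 0.0234 × 1370) = 8.007 m.
C/C_peak = exp(−Δx²/(2σ²)) = 0.38 ⇒ Δx = σ·√(−2 ln 0.38) = 8.007 × 1.391 = 11.14 m.
Width = 2Δx = 22.3 m.

22.3 m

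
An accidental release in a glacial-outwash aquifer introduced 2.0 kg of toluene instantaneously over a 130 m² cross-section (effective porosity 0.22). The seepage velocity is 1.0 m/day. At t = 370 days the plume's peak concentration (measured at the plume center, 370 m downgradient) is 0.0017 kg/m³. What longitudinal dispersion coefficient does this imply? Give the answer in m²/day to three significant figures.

At the plume center C_max = M/(n_e·A·√(4πDt)), so D = M²/(4πt·(n_e·A·C_max)²).
n_e·A·C_max = 0.22 × 130 × 0.0017 = 0.04862 kg/m.
D = 2.0²/(4π × 370 × 0.04862²) = 0.364 m²/day.

0.364 m²/day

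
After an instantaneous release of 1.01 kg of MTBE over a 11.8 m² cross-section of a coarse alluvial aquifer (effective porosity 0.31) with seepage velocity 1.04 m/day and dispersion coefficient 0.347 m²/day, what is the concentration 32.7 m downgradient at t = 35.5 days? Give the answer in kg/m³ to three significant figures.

0.0155 kg/m³

For an instantaneous plane source, C(x,t) = M/(n_e·A·√(4πDt)) · exp(−(x−vt)²/(4Dt)), with n_e·A the pore (flow) area.
Plume center vt = 1.04 × 35.5 = 36.92 m, so the well at 32.7 m is 4.22 m upgradient of the peak.
√(4πDt) = 12.44 m, giving peak height M/(n_e·A·√(4πDt)) = 1.01/(0.31 × 11.8 × 12.44) = 0.02220 kg/m³.
(x−vt)²/(4Dt) = (-4.22)²/(4 × 0.347 × 35.5) = 0.3614; exp(−0.3614) = 0.6967.
C = 0.02220 × 0.6967 = 0.0155 kg/m³.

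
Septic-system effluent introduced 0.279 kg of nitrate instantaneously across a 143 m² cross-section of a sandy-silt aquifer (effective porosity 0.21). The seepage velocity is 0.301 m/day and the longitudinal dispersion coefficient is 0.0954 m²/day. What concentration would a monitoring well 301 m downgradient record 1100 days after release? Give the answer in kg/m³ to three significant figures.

For an instantaneous plane source, C(x,t) = M/(n_e·A·√(4πDt)) · exp(−(x−vt)²/(4Dt)), with n_e·A the pore (flow) area.
Plume center vt = 0.301 × 1100 = 331.1 m, so the well at 301 m is 30.1 m upgradient of the peak.
√(4πDt) = 36.31 m, giving peak height M/(n_e·A·√(4πDt)) = 0.279/(0.21 × 143 × 36.31) = 0.0002559 kg/m³.
(x−vt)²/(4Dt) = (-30.1)²/(4 × 0.0954 × 1100) = 2.158; exp(−2.158) = 0.1156.
C = 0.0002559 × 0.1156 = 2.96e-05 kg/m³.

2.96e-05 kg/m³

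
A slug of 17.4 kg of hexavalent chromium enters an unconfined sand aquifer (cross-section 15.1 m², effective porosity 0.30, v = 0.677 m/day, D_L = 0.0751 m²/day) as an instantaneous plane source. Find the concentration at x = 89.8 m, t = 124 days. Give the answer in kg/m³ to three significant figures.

0.142 kg/m³

For an instantaneous plane source, C(x,t) = M/(n_e·A·√(4πDt)) · exp(−(x−vt)²/(4Dt)), with n_e·A the pore (flow) area.
Plume center vt = 0.677 × 124 = 83.948 m, so the well at 89.8 m is 5.852 m downgradient of the peak.
√(4πDt) = 10.82 m, giving peak height M/(n_e·A·√(4πDt)) = 17.4/(0.30 × 15.1 × 10.82) = 0.3550 kg/m³.
(x−vt)²/(4Dt) = (5.852)²/(4 × 0.0751 × 124) = 0.9194; exp(−0.9194) = 0.3988.
C = 0.3550 × 0.3988 = 0.142 kg/m³.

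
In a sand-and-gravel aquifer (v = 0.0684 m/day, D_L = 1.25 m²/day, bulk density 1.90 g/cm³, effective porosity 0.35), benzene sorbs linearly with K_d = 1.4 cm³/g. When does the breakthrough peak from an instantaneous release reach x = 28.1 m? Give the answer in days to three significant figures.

1920 days

Retardation factor R = 1 + ρ_b·K_d/n = 1 + 1.90 × 1.4/0.35 = 8.600.
Sorption retards both mechanisms: v_R = v/R = 0.007953 m/day, D_R = D/R = 0.1453 m²/day.
Peak time from v_R²t² + 2D_R t − x² = 0: t = (√(D_R² + v_R²x²) − D_R)/v_R².
√(D_R² + v_R²x²) = √(0.1453² + 0.007953² × 28.1²) = 0.2666; v_R² = 6.325e-05.
t = (0.2666 − 0.1453)/6.325e-05 = 1920 days.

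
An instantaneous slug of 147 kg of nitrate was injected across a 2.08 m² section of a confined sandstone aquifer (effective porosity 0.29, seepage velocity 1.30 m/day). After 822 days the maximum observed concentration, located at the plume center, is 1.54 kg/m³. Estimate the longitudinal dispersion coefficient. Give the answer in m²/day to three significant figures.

2.42 m²/day

At the plume center C_max = M/(n_e·A·√(4πDt)), so D = M²/(4πt·(n_e·A·C_max)²).
n_e·A·C_max = 0.29 × 2.08 × 1.54 = 0.9289 kg/m.
D = 147²/(4π × 822 × 0.9289²) = 2.42 m²/day.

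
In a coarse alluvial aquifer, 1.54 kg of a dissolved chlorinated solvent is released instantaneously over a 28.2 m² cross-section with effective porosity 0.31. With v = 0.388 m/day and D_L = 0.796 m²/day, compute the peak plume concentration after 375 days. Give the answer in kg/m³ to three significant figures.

The peak of an instantaneous 1D plume sits at x = vt; there the Gaussian factor is 1 and C_max = M/(n_e·A·√(4πDt)), where n_e·A is the pore area the mass is dissolved in.
√(4πDt) = √(4π × 0.796 × 375) = 61.25 m, so C_max = 1.54/(0.31 × 28.2 × 61.25) = 0.00288 kg/m³.

0.00288 kg/m³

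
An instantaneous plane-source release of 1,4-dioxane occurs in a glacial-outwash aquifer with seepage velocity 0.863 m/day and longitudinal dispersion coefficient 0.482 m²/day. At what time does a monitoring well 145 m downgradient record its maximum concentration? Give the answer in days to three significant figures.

For the 1D instantaneous-source solution, setting ∂C/∂t = 0 at fixed x gives v²t² + 2Dt − x² = 0, so t = (√(D² + v²x²) − D)/v².
√(D² + v²x²) = √(0.482² + 0.863² × 145²) = 125.1; v² = 0.744769.
t = (125.1 − 0.482)/0.744769 = 167 days (vs. the pure-advection estimate x/v = 168 d).

167 days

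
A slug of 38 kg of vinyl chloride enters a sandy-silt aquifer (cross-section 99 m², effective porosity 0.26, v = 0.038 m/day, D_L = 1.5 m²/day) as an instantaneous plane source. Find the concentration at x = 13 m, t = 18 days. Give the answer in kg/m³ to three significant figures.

0.0197 kg/m³

For an instantaneous plane source, C(x,t) = M/(n_e·A·√(4πDt)) · exp(−(x−vt)²/(4Dt)), with n_e·A the pore (flow) area.
Plume center vt = 0.038 × 18 = 0.684 m, so the well at 13 m is 12.316 m downgradient of the peak.
√(4πDt) = 18.42 m, giving peak height M/(n_e·A·√(4πDt)) = 38/(0.26 × 99 × 18.42) = 0.08015 kg/m³.
(x−vt)²/(4Dt) = (12.316)²/(4 × 1.5 × 18) = 1.404; exp(−1.404) = 0.2456.
C = 0.08015 × 0.2456 = 0.0197 kg/m³.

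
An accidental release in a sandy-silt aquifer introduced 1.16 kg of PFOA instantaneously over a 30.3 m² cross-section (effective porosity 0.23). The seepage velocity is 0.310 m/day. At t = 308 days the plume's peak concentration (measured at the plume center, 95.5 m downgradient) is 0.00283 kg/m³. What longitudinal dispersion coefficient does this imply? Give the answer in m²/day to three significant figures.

0.894 m²/day

At the plume center C_max = M/(n_e·A·√(4πDt)), so D = M²/(4πt·(n_e·A·C_max)²).
n_e·A·C_max = 0.23 × 30.3 × 0.00283 = 0.01972 kg/m.
D = 1.16²/(4π × 308 × 0.01972²) = 0.894 m²/day.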